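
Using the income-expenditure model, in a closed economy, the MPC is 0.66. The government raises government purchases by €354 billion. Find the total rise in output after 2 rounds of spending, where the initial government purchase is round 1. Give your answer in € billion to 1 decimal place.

Round 1 adds ΔG = €354 billion; each later round is MPC = 0.66 times the previous.
After 2 rounds: 354 + 233.64 = ΔG·(1 − c^2)/(1 − c) = 354 × (1 − 0.4356)/0.34 ≈ €587.6 billion.

€587.6 billion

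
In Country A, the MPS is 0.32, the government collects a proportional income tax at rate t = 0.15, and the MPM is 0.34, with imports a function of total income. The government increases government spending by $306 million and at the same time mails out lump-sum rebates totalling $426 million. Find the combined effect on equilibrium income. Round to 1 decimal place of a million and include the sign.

+$781.7 million

MPC = 1 − MPS = 1 − 0.32 = 0.68.
Expenditure multiplier = 1/(1 − c(1−t) + m) = 1/(1 − 0.68×0.85 + 0.34) = 1/0.762 ≈ 1.312.
ΔG contributes k·ΔG = (+$306 million) / 0.762 ≈ +$401.6 million.
ΔT of −$426 million changes first-round spending by −c·ΔT = +$289.68 million, contributing k·(−c·ΔT) = (+$289.68 million) / 0.762 ≈ +$380.2 million.
Net ΔY = k(ΔG − c·ΔT) = (+$595.68 million) / 0.762 ≈ +$781.7 million.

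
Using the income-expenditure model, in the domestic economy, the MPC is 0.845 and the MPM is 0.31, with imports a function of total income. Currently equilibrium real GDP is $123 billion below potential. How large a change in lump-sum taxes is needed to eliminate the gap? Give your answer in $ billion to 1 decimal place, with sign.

−$67.7 billion

Spending multiplier = 1/(1 − c + m) = 1/(1 − 0.845 + 0.31) = 1/0.465 ≈ 2.151.
Tax multiplier = −c·k = −0.845/0.465 ≈ −1.817. Need ΔY = +$123 billion, so ΔT = ΔY/(−c·k) = −(+$123 billion) × 0.465 / 0.845 ≈ −$67.7 billion.
The government should cut lump-sum taxes by $67.7 billion.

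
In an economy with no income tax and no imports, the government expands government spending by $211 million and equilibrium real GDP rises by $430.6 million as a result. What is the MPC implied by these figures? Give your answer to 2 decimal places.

Implied spending multiplier k = ΔY/ΔG = 430.6/211 ≈ 2.0408.
Since k = 1/(1 − MPC), MPC = 1 − 1/k = 1 − ΔG/ΔY = 1 − 211/430.6 ≈ 0.51.

0.51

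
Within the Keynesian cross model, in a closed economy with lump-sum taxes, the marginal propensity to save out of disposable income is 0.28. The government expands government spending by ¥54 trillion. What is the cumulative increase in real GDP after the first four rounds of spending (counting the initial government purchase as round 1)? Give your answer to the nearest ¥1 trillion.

MPC = 1 − MPS = 1 − 0.28 = 0.72.
Round 1 adds ΔG = ¥54 trillion; each later round is MPC = 0.72 times the previous.
After 4 rounds: 54 + 38.88 + 27.9936 + 20.155392 = ΔG·(1 − c^4)/(1 − c) = 54 × (1 − 0.26873856)/0.28 ≈ ¥141 trillion.

¥141 trillion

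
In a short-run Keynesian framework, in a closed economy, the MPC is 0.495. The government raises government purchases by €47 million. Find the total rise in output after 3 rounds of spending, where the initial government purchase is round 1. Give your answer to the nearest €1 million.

€82 million

Round 1 adds ΔG = €47 million; each later round is MPC = 0.495 times the previous.
After 3 rounds: 47 + 23.265 + 11.516175 = ΔG·(1 − c^3)/(1 − c) = 47 × (1 − 0.121287375)/0.505 ≈ €82 million.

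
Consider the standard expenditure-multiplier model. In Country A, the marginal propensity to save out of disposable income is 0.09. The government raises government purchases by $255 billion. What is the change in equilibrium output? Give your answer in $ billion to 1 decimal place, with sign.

MPC = 1 − MPS = 1 − 0.09 = 0.91.
Spending multiplier = 1/(1 − MPC) = 1/(1 − 0.91) = 1/0.09 ≈ 11.111.
ΔY = k × ΔG = (+$255 billion) / 0.09 ≈ +$2,833.3 billion.

+$2,833.3 billion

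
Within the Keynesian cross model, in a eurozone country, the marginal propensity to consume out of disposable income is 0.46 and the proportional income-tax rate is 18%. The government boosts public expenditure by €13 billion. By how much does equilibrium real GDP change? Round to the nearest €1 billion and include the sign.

+€21 billion

Government-spending multiplier = 1/(1 − c(1−t)) = 1/(1 − 0.46×0.82) = 1/0.6228 ≈ 1.606.
ΔY = k × ΔG = (+€13 billion) / 0.6228 ≈ +€21 billion.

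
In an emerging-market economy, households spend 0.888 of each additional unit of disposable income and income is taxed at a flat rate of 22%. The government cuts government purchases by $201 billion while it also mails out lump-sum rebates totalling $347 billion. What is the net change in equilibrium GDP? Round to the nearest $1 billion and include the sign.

+$349 billion

Expenditure multiplier = 1/(1 − c(1−t)) = 1/(1 − 0.888×0.78) = 1/0.30736 ≈ 3.254.
ΔG contributes k·ΔG = (−$201 billion) / 0.30736 ≈ −$654 billion.
ΔT of −$347 billion changes first-round spending by −c·ΔT = +$308.136 billion, contributing k·(−c·ΔT) = (+$308.136 billion) / 0.30736 ≈ +$1,002.5 billion.
Net ΔY = k(ΔG − c·ΔT) = (+$107.136 billion) / 0.30736 ≈ +$349 billion.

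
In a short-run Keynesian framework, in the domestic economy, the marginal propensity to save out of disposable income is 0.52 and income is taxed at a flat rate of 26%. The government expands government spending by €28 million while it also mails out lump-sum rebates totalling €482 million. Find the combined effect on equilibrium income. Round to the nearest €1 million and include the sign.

+€402 million

MPC = 1 − MPS = 1 − 0.52 = 0.48.
Expenditure multiplier = 1/(1 − c(1−t)) = 1/(1 − 0.48×0.74) = 1/0.6448 ≈ 1.551.
ΔG contributes k·ΔG = (+€28 million) / 0.6448 ≈ +€43.4 million.
ΔT of −€482 million changes first-round spending by −c·ΔT = +€231.36 million, contributing k·(−c·ΔT) = (+€231.36 million) / 0.6448 ≈ +€358.8 million.
Net ΔY = k(ΔG − c·ΔT) = (+€259.36 million) / 0.6448 ≈ +€402 million.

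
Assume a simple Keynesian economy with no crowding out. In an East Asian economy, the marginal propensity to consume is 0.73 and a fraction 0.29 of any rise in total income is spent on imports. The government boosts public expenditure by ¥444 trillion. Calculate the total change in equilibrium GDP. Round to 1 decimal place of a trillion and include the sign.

Government-spending multiplier = 1/(1 − c + m) = 1/(1 − 0.73 + 0.29) = 1/0.56 ≈ 1.786.
ΔY = k × ΔG = (+¥444 trillion) / 0.56 ≈ +¥792.9 trillion.

+¥792.9 trillion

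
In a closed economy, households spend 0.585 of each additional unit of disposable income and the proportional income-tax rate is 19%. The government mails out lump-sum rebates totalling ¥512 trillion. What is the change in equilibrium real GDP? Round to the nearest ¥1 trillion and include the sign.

A lump-sum tax change of −¥512 trillion shifts disposable income by +¥512 trillion; first-round consumption changes by −c × ΔT = −0.585 × (−¥512 trillion) = +¥299.52 trillion.
Expenditure multiplier = 1/(1 − c(1−t)) = 1/(1 − 0.585×0.81) = 1/0.52615 ≈ 1.901.
The tax multiplier is −c × k ≈ −1.112, so ΔY = k × (−c·ΔT) = (+¥299.52 trillion) / 0.52615 ≈ +¥569 trillion.

+¥569 trillion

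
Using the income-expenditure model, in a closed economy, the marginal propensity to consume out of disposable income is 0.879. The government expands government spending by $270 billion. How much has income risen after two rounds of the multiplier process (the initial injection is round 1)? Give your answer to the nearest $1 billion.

$507 billion

Round 1 adds ΔG = $270 billion; each later round is MPC = 0.879 times the previous.
After 2 rounds: 270 + 237.33 = ΔG·(1 − c^2)/(1 − c) = 270 × (1 − 0.772641)/0.121 ≈ $507 billion.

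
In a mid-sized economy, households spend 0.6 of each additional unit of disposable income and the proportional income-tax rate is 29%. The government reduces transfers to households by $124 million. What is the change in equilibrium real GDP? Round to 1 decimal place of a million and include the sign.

The transfer change shifts disposable income by −$124 million, so first-round consumption changes by c·ΔTR = 0.6 × (−$124 million) = −$74.4 million.
Expenditure multiplier = 1/(1 − c(1−t)) = 1/(1 − 0.6×0.71) = 1/0.574 ≈ 1.742.
The transfer multiplier is c × k ≈ 1.045, so ΔY = k × (c·ΔTR) = (−$74.4 million) / 0.574 ≈ −$129.6 million.

−$129.6 million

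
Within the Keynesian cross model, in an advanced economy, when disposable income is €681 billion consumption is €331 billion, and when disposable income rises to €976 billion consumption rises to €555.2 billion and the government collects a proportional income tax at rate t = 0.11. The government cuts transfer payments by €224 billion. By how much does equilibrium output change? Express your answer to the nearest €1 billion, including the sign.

−€526 billion

MPC = ΔC/ΔYd = (555.2 − 331)/(976 − 681) = 224.2/295 = 0.76.
The transfer change shifts disposable income by −€224 billion, so first-round consumption changes by c·ΔTR = 0.76 × (−€224 billion) = −€170.24 billion.
Expenditure multiplier = 1/(1 − c(1−t)) = 1/(1 − 0.76×0.89) = 1/0.3236 ≈ 3.09.
The transfer multiplier is c × k ≈ 2.349, so ΔY = k × (c·ΔTR) = (−€170.24 billion) / 0.3236 ≈ −€526 billion.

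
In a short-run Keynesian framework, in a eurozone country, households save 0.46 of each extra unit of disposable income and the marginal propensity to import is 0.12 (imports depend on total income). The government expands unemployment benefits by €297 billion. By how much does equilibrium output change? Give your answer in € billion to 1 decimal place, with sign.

MPC = 1 − MPS = 1 − 0.46 = 0.54.
The transfer change shifts disposable income by +€297 billion, so first-round consumption changes by c·ΔTR = 0.54 × (+€297 billion) = +€160.38 billion.
Expenditure multiplier = 1/(1 − c + m) = 1/(1 − 0.54 + 0.12) = 1/0.58 ≈ 1.724.
The transfer multiplier is c × k ≈ 0.931, so ΔY = k × (c·ΔTR) = (+€160.38 billion) / 0.58 ≈ +€276.5 billion.

+€276.5 billion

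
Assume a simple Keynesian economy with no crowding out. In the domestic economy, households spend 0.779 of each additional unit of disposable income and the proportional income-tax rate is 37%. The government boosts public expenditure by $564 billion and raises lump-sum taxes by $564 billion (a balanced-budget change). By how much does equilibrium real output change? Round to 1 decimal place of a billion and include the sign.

Expenditure multiplier = 1/(1 − c(1−t)) = 1/(1 − 0.779×0.63) = 1/0.50923 ≈ 1.964.
ΔG contributes k·ΔG = (+$564 billion) / 0.50923 ≈ +$1,107.6 billion.
ΔT of +$564 billion changes first-round spending by −c·ΔT = −$439.356 billion, contributing k·(−c·ΔT) = (−$439.356 billion) / 0.50923 ≈ −$862.8 billion.
Net ΔY = k(ΔG − c·ΔT) = (+$124.644 billion) / 0.50923 ≈ +$244.8 billion.

+$244.8 billion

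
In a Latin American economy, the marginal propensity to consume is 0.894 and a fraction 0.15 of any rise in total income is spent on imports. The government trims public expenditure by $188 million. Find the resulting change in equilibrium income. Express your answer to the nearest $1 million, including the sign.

−$734 million

Expenditure multiplier = 1/(1 − c + m) = 1/(1 − 0.894 + 0.15) = 1/0.256 ≈ 3.906.
ΔY = k × ΔG = (−$188 million) / 0.256 ≈ −$734 million.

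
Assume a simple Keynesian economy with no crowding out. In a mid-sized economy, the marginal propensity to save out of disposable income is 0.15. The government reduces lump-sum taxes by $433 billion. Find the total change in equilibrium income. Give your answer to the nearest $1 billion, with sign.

+$2,454 billion

MPC = 1 − MPS = 1 − 0.15 = 0.85.
A lump-sum tax change of −$433 billion shifts disposable income by +$433 billion; first-round consumption changes by −c × ΔT = −0.85 × (−$433 billion) = +$368.05 billion.
Expenditure multiplier = 1/(1 − MPC) = 1/(1 − 0.85) = 1/0.15 ≈ 6.667.
The tax multiplier is −c × k ≈ −5.667, so ΔY = k × (−c·ΔT) = (+$368.05 billion) / 0.15 ≈ +$2,454 billion.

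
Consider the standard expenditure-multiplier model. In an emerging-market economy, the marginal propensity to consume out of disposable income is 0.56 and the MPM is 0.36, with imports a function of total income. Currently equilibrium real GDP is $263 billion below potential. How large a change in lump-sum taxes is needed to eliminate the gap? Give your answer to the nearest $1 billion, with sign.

Spending multiplier = 1/(1 − c + m) = 1/(1 − 0.56 + 0.36) = 1/0.8 = 1.25.
Tax multiplier = −c·k = −0.56/0.8 = −0.7. Need ΔY = +$263 billion, so ΔT = ΔY/(−c·k) = −(+$263 billion) × 0.8 / 0.56 ≈ −$376 billion.
The government should cut lump-sum taxes by $376 billion.

−$376 billion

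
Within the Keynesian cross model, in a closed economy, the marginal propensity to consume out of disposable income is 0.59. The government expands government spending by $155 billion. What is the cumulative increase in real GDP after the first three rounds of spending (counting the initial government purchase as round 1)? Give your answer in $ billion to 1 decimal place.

Round 1 adds ΔG = $155 billion; each later round is MPC = 0.59 times the previous.
After 3 rounds: 155 + 91.45 + 53.9555 = ΔG·(1 − c^3)/(1 − c) = 155 × (1 − 0.205379)/0.41 ≈ $300.4 billion.

$300.4 billion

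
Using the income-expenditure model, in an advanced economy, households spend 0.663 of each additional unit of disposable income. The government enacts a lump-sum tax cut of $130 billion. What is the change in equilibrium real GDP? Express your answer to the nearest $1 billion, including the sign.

+$256 billion

A lump-sum tax change of −$130 billion shifts disposable income by +$130 billion; first-round consumption changes by −c × ΔT = −0.663 × (−$130 billion) = +$86.19 billion.
Expenditure multiplier = 1/(1 − MPC) = 1/(1 − 0.663) = 1/0.337 ≈ 2.967.
The tax multiplier is −c × k ≈ −1.967, so ΔY = k × (−c·ΔT) = (+$86.19 billion) / 0.337 ≈ +$256 billion.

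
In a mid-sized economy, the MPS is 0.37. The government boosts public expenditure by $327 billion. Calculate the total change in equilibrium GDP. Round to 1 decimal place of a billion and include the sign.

MPC = 1 − MPS = 1 − 0.37 = 0.63.
Spending multiplier = 1/(1 − MPC) = 1/(1 − 0.63) = 1/0.37 ≈ 2.703.
ΔY = k × ΔG = (+$327 billion) / 0.37 ≈ +$883.8 billion.

+$883.8 billion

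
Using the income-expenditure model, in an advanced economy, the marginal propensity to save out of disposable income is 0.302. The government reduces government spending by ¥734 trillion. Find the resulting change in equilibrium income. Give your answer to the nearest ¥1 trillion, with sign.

MPC = 1 − MPS = 1 − 0.302 = 0.698.
Spending multiplier = 1/(1 − MPC) = 1/(1 − 0.698) = 1/0.302 ≈ 3.311.
ΔY = k × ΔG = (−¥734 trillion) / 0.302 ≈ −¥2,430 trillion.

−¥2,430 trillion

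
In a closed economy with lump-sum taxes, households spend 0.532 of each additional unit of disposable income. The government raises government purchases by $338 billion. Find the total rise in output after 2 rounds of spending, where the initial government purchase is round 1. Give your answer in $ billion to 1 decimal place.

$517.8 billion

Round 1 adds ΔG = $338 billion; each later round is MPC = 0.532 times the previous.
After 2 rounds: 338 + 179.816 = ΔG·(1 − c^2)/(1 − c) = 338 × (1 − 0.283024)/0.468 ≈ $517.8 billion.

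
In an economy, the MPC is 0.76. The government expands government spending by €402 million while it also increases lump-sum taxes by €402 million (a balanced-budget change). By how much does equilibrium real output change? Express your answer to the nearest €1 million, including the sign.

+€402 million

Expenditure multiplier = 1/(1 − MPC) = 1/(1 − 0.76) = 1/0.24 ≈ 4.167.
ΔG contributes k·ΔG = (+€402 million) / 0.24 = +€1,675 million.
ΔT of +€402 million changes first-round spending by −c·ΔT = −€305.52 million, contributing k·(−c·ΔT) = (−€305.52 million) / 0.24 = −€1,273 million.
With ΔG = ΔT and no other leakages, the balanced-budget multiplier is 1, so ΔY = ΔG = +€402 million.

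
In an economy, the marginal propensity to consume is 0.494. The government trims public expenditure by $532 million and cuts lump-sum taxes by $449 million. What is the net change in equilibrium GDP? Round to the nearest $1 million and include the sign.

Expenditure multiplier = 1/(1 − MPC) = 1/(1 − 0.494) = 1/0.506 ≈ 1.976.
ΔG contributes k·ΔG = (−$532 million) / 0.506 ≈ −$1,051.4 million.
ΔT of −$449 million changes first-round spending by −c·ΔT = +$221.806 million, contributing k·(−c·ΔT) = (+$221.806 million) / 0.506 ≈ +$438.4 million.
Net ΔY = k(ΔG − c·ΔT) = (−$310.194 million) / 0.506 ≈ −$613 million.

−$613 million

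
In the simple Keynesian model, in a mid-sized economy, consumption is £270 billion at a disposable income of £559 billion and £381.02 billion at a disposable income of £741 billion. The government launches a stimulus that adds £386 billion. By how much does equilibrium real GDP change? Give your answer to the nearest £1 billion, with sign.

+£990 billion

MPC = ΔC/ΔYd = (381.02 − 270)/(741 − 559) = 111.02/182 = 0.61.
Spending multiplier = 1/(1 − MPC) = 1/(1 − 0.61) = 1/0.39 ≈ 2.564.
ΔY = k × ΔG = (+£386 billion) / 0.39 ≈ +£990 billion.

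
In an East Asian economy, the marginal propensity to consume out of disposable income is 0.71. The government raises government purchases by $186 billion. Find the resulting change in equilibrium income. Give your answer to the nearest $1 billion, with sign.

+$641 billion

Government-spending multiplier = 1/(1 − MPC) = 1/(1 − 0.71) = 1/0.29 ≈ 3.448.
ΔY = k × ΔG = (+$186 billion) / 0.29 ≈ +$641 billion.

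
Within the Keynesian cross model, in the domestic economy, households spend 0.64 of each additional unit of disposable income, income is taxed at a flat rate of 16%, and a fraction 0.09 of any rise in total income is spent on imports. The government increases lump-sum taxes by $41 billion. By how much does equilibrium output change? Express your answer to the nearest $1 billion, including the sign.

A lump-sum tax change of +$41 billion shifts disposable income by −$41 billion; first-round consumption changes by −c × ΔT = −0.64 × (+$41 billion) = −$26.24 billion.
Expenditure multiplier = 1/(1 − c(1−t) + m) = 1/(1 − 0.64×0.84 + 0.09) = 1/0.5524 ≈ 1.81.
The tax multiplier is −c × k ≈ −1.159, so ΔY = k × (−c·ΔT) = (−$26.24 billion) / 0.5524 ≈ −$48 billion.

−$48 billion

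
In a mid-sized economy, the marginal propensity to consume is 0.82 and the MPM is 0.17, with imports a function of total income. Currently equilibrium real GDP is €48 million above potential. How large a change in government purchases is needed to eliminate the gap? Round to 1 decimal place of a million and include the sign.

−€16.8 million

Spending multiplier = 1/(1 − c + m) = 1/(1 − 0.82 + 0.17) = 1/0.35 ≈ 2.857.
Need ΔY = −€48 million, so ΔG = ΔY/k = (−€48 million) × 0.35 = −€16.8 million.
The government should cut government purchases by €16.8 million.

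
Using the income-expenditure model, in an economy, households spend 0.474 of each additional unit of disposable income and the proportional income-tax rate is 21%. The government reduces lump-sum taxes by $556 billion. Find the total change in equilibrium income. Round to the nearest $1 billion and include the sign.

+$421 billion

A lump-sum tax change of −$556 billion shifts disposable income by +$556 billion; first-round consumption changes by −c × ΔT = −0.474 × (−$556 billion) = +$263.544 billion.
Expenditure multiplier = 1/(1 − c(1−t)) = 1/(1 − 0.474×0.79) = 1/0.62554 ≈ 1.599.
The tax multiplier is −c × k ≈ −0.758, so ΔY = k × (−c·ΔT) = (+$263.544 billion) / 0.62554 ≈ +$421 billion.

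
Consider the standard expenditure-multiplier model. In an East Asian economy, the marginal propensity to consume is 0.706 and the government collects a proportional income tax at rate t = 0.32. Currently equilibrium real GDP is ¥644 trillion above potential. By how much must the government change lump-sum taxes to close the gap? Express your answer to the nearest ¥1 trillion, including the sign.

+¥474 trillion

Spending multiplier = 1/(1 − c(1−t)) = 1/(1 − 0.706×0.68) = 1/0.51992 ≈ 1.923.
Tax multiplier = −c·k = −0.706/0.51992 ≈ −1.358. Need ΔY = −¥644 trillion, so ΔT = ΔY/(−c·k) = −(−¥644 trillion) × 0.51992 / 0.706 ≈ +¥474 trillion.
The government should raise lump-sum taxes by ¥474 trillion.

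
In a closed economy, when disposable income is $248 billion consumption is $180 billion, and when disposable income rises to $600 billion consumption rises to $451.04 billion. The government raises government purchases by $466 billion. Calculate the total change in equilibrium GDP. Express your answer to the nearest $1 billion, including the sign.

+$2,026 billion

MPC = ΔC/ΔYd = (451.04 − 180)/(600 − 248) = 271.04/352 = 0.77.
Spending multiplier = 1/(1 − MPC) = 1/(1 − 0.77) = 1/0.23 ≈ 4.348.
ΔY = k × ΔG = (+$466 billion) / 0.23 ≈ +$2,026 billion.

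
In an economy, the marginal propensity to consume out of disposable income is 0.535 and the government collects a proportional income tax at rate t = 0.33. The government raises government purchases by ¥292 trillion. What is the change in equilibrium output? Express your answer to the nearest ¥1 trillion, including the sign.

+¥455 trillion

Spending multiplier = 1/(1 − c(1−t)) = 1/(1 − 0.535×0.67) = 1/0.64155 ≈ 1.559.
ΔY = k × ΔG = (+¥292 trillion) / 0.64155 ≈ +¥455 trillion.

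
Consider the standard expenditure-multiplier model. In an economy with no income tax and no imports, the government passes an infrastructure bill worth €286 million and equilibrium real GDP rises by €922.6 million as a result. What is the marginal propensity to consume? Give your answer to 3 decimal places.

Implied spending multiplier k = ΔY/ΔG = 922.6/286 ≈ 3.2259.
Since k = 1/(1 − MPC), MPC = 1 − 1/k = 1 − ΔG/ΔY = 1 − 286/922.6 ≈ 0.690.

0.690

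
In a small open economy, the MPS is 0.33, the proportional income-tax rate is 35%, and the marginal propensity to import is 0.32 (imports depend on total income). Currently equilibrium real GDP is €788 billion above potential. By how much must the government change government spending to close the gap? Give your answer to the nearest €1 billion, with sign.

−€697 billion

MPC = 1 − MPS = 1 − 0.33 = 0.67.
Spending multiplier = 1/(1 − c(1−t) + m) = 1/(1 − 0.67×0.65 + 0.32) = 1/0.8845 ≈ 1.131.
Need ΔY = −€788 billion, so ΔG = ΔY/k = (−€788 billion) × 0.8845 ≈ −€697 billion.
The government should cut government spending by €697 billion.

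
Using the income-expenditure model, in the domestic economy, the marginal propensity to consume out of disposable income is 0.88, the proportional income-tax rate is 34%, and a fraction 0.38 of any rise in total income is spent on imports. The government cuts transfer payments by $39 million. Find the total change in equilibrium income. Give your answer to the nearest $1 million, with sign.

−$43 million

The transfer change shifts disposable income by −$39 million, so first-round consumption changes by c·ΔTR = 0.88 × (−$39 million) = −$34.32 million.
Expenditure multiplier = 1/(1 − c(1−t) + m) = 1/(1 − 0.88×0.66 + 0.38) = 1/0.7992 ≈ 1.251.
The transfer multiplier is c × k ≈ 1.101, so ΔY = k × (c·ΔTR) = (−$34.32 million) / 0.7992 ≈ −$43 million.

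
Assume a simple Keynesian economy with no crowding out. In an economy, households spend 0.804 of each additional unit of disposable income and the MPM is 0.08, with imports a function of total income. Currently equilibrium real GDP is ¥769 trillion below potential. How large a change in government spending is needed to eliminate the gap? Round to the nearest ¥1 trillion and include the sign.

+¥212 trillion

Spending multiplier = 1/(1 − c + m) = 1/(1 − 0.804 + 0.08) = 1/0.276 ≈ 3.623.
Need ΔY = +¥769 trillion, so ΔG = ΔY/k = (+¥769 trillion) × 0.276 ≈ +¥212 trillion.
The government should increase government spending by ¥212 trillion.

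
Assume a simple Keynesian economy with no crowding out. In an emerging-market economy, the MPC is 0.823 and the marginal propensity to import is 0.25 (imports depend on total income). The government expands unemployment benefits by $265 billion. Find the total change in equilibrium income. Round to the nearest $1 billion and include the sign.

The transfer change shifts disposable income by +$265 billion, so first-round consumption changes by c·ΔTR = 0.823 × (+$265 billion) = +$218.095 billion.
Expenditure multiplier = 1/(1 − c + m) = 1/(1 − 0.823 + 0.25) = 1/0.427 ≈ 2.342.
The transfer multiplier is c × k ≈ 1.927, so ΔY = k × (c·ΔTR) = (+$218.095 billion) / 0.427 ≈ +$511 billion.

+$511 billion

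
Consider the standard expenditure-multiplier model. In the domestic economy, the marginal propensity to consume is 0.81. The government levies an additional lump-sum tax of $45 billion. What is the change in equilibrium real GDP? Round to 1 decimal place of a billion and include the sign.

A lump-sum tax change of +$45 billion shifts disposable income by −$45 billion; first-round consumption changes by −c × ΔT = −0.81 × (+$45 billion) = −$36.45 billion.
Expenditure multiplier = 1/(1 − MPC) = 1/(1 − 0.81) = 1/0.19 ≈ 5.263.
The tax multiplier is −c × k ≈ −4.263, so ΔY = k × (−c·ΔT) = (−$36.45 billion) / 0.19 ≈ −$191.8 billion.

−$191.8 billion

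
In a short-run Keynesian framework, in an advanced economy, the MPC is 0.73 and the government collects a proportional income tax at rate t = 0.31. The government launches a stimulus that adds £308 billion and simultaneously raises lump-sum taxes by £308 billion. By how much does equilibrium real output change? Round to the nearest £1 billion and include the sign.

Expenditure multiplier = 1/(1 − c(1−t)) = 1/(1 − 0.73×0.69) = 1/0.4963 ≈ 2.015.
ΔG contributes k·ΔG = (+£308 billion) / 0.4963 ≈ +£620.6 billion.
ΔT of +£308 billion changes first-round spending by −c·ΔT = −£224.84 billion, contributing k·(−c·ΔT) = (−£224.84 billion) / 0.4963 ≈ −£453 billion.
Net ΔY = k(ΔG − c·ΔT) = (+£83.16 billion) / 0.4963 ≈ +£168 billion.

+£168 billion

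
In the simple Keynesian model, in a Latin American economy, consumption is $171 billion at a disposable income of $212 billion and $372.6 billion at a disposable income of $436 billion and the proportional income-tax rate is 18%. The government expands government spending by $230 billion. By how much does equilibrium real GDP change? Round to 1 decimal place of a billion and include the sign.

MPC = ΔC/ΔYd = (372.6 − 171)/(436 − 212) = 201.6/224 = 0.9.
Spending multiplier = 1/(1 − c(1−t)) = 1/(1 − 0.9×0.82) = 1/0.262 ≈ 3.817.
ΔY = k × ΔG = (+$230 billion) / 0.262 ≈ +$877.9 billion.

+$877.9 billion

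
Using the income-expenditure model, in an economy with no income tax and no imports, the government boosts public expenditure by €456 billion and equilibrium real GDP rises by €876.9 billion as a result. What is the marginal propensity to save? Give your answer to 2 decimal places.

Implied spending multiplier k = ΔY/ΔG = 876.9/456 ≈ 1.923.
Since k = 1/(1 − MPC), MPC = 1 − 1/k = 1 − ΔG/ΔY = 1 − 456/876.9 ≈ 0.48.
MPS = 1 − MPC = 0.52.

0.52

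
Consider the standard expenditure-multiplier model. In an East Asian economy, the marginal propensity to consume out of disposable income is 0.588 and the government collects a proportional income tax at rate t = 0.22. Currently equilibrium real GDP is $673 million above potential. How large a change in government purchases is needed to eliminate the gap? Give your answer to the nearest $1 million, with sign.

Spending multiplier = 1/(1 − c(1−t)) = 1/(1 − 0.588×0.78) = 1/0.54136 ≈ 1.847.
Need ΔY = −$673 million, so ΔG = ΔY/k = (−$673 million) × 0.54136 ≈ −$364 million.
The government should cut government purchases by $364 million.

−$364 million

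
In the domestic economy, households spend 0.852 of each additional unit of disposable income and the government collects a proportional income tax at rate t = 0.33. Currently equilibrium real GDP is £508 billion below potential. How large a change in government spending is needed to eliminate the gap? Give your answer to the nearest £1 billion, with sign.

+£218 billion

Spending multiplier = 1/(1 − c(1−t)) = 1/(1 − 0.852×0.67) = 1/0.42916 ≈ 2.33.
Need ΔY = +£508 billion, so ΔG = ΔY/k = (+£508 billion) × 0.42916 ≈ +£218 billion.
The government should increase government spending by £218 billion.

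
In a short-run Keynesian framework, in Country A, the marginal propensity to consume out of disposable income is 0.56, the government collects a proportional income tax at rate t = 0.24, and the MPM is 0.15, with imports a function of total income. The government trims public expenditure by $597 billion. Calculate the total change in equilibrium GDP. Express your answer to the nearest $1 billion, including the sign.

−$824 billion

Government-spending multiplier = 1/(1 − c(1−t) + m) = 1/(1 − 0.56×0.76 + 0.15) = 1/0.7244 ≈ 1.38.
ΔY = k × ΔG = (−$597 billion) / 0.7244 ≈ −$824 billion.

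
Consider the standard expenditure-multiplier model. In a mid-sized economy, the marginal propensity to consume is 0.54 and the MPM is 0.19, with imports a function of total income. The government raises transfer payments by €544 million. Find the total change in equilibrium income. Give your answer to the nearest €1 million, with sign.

The transfer change shifts disposable income by +€544 million, so first-round consumption changes by c·ΔTR = 0.54 × (+€544 million) = +€293.76 million.
Expenditure multiplier = 1/(1 − c + m) = 1/(1 − 0.54 + 0.19) = 1/0.65 ≈ 1.538.
The transfer multiplier is c × k ≈ 0.831, so ΔY = k × (c·ΔTR) = (+€293.76 million) / 0.65 ≈ +€452 million.

+€452 million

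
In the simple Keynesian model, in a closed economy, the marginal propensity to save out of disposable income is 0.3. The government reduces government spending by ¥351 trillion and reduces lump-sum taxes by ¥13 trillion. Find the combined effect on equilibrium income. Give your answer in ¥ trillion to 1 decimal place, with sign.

−¥1,139.7 trillion

MPC = 1 − MPS = 1 − 0.3 = 0.7.
Expenditure multiplier = 1/(1 − MPC) = 1/(1 − 0.7) = 1/0.3 ≈ 3.333.
ΔG contributes k·ΔG = (−¥351 trillion) / 0.3 = −¥1,170 trillion.
ΔT of −¥13 trillion changes first-round spending by −c·ΔT = +¥9.1 trillion, contributing k·(−c·ΔT) = (+¥9.1 trillion) / 0.3 ≈ +¥30.3 trillion.
Net ΔY = k(ΔG − c·ΔT) = (−¥341.9 trillion) / 0.3 ≈ −¥1,139.7 trillion.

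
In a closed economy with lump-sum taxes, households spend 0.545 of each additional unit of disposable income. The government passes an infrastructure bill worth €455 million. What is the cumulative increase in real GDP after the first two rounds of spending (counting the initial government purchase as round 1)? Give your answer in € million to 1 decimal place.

€703.0 million

Round 1 adds ΔG = €455 million; each later round is MPC = 0.545 times the previous.
After 2 rounds: 455 + 247.975 = ΔG·(1 − c^2)/(1 − c) = 455 × (1 − 0.297025)/0.455 ≈ €703 million.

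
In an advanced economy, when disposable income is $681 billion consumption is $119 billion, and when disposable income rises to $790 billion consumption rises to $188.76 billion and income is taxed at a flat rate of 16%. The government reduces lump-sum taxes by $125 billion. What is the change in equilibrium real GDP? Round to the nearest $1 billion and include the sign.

+$173 billion

MPC = ΔC/ΔYd = (188.76 − 119)/(790 − 681) = 69.76/109 = 0.64.
A lump-sum tax change of −$125 billion shifts disposable income by +$125 billion; first-round consumption changes by −c × ΔT = −0.64 × (−$125 billion) = +$80 billion.
Expenditure multiplier = 1/(1 − c(1−t)) = 1/(1 − 0.64×0.84) = 1/0.4624 ≈ 2.163.
The tax multiplier is −c × k ≈ −1.384, so ΔY = k × (−c·ΔT) = (+$80 billion) / 0.4624 ≈ +$173 billion.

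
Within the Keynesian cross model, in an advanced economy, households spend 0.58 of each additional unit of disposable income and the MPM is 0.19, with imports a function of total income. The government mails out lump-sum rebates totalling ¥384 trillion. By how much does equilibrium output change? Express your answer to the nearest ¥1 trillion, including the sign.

+¥365 trillion

A lump-sum tax change of −¥384 trillion shifts disposable income by +¥384 trillion; first-round consumption changes by −c × ΔT = −0.58 × (−¥384 trillion) = +¥222.72 trillion.
Expenditure multiplier = 1/(1 − c + m) = 1/(1 − 0.58 + 0.19) = 1/0.61 ≈ 1.639.
The tax multiplier is −c × k ≈ −0.951, so ΔY = k × (−c·ΔT) = (+¥222.72 trillion) / 0.61 ≈ +¥365 trillion.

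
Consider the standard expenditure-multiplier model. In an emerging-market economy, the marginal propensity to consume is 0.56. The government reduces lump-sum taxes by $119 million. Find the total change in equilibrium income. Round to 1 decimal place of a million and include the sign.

+$151.5 million

A lump-sum tax change of −$119 million shifts disposable income by +$119 million; first-round consumption changes by −c × ΔT = −0.56 × (−$119 million) = +$66.64 million.
Expenditure multiplier = 1/(1 − MPC) = 1/(1 − 0.56) = 1/0.44 ≈ 2.273.
The tax multiplier is −c × k ≈ −1.273, so ΔY = k × (−c·ΔT) = (+$66.64 million) / 0.44 ≈ +$151.5 million.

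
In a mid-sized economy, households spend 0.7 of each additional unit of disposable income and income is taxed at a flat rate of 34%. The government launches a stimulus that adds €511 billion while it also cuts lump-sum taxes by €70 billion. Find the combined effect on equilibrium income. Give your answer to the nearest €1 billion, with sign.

Expenditure multiplier = 1/(1 − c(1−t)) = 1/(1 − 0.7×0.66) = 1/0.538 ≈ 1.859.
ΔG contributes k·ΔG = (+€511 billion) / 0.538 ≈ +€949.8 billion.
ΔT of −€70 billion changes first-round spending by −c·ΔT = +€49 billion, contributing k·(−c·ΔT) = (+€49 billion) / 0.538 ≈ +€91.1 billion.
Net ΔY = k(ΔG − c·ΔT) = (+€560 billion) / 0.538 ≈ +€1,041 billion.

+€1,041 billion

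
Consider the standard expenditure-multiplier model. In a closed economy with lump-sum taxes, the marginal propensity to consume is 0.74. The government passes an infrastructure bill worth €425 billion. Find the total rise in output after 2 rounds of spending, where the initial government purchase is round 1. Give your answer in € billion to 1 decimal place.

Round 1 adds ΔG = €425 billion; each later round is MPC = 0.74 times the previous.
After 2 rounds: 425 + 314.5 = ΔG·(1 − c^2)/(1 − c) = 425 × (1 − 0.5476)/0.26 = €739.5 billion.

€739.5 billion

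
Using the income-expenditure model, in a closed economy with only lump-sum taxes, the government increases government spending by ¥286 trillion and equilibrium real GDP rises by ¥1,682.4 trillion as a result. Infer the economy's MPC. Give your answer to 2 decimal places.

0.83

Implied spending multiplier k = ΔY/ΔG = 1,682.4/286 ≈ 5.8825.
Since k = 1/(1 − MPC), MPC = 1 − 1/k = 1 − ΔG/ΔY = 1 − 286/1,682.4 ≈ 0.83.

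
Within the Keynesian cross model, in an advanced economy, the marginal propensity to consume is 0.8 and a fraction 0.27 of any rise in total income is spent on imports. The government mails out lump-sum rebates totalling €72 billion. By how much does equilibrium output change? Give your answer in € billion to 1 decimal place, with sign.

A lump-sum tax change of −€72 billion shifts disposable income by +€72 billion; first-round consumption changes by −c × ΔT = −0.8 × (−€72 billion) = +€57.6 billion.
Expenditure multiplier = 1/(1 − c + m) = 1/(1 − 0.8 + 0.27) = 1/0.47 ≈ 2.128.
The tax multiplier is −c × k ≈ −1.702, so ΔY = k × (−c·ΔT) = (+€57.6 billion) / 0.47 ≈ +€122.6 billion.

+€122.6 billion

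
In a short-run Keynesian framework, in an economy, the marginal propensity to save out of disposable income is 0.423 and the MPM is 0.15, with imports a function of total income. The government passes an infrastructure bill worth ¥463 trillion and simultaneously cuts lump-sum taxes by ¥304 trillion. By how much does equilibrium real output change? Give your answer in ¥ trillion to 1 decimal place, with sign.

MPC = 1 − MPS = 1 − 0.423 = 0.577.
Expenditure multiplier = 1/(1 − c + m) = 1/(1 − 0.577 + 0.15) = 1/0.573 ≈ 1.745.
ΔG contributes k·ΔG = (+¥463 trillion) / 0.573 ≈ +¥808 trillion.
ΔT of −¥304 trillion changes first-round spending by −c·ΔT = +¥175.408 trillion, contributing k·(−c·ΔT) = (+¥175.408 trillion) / 0.573 ≈ +¥306.1 trillion.
Net ΔY = k(ΔG − c·ΔT) = (+¥638.408 trillion) / 0.573 ≈ +¥1,114.2 trillion.

+¥1,114.2 trillion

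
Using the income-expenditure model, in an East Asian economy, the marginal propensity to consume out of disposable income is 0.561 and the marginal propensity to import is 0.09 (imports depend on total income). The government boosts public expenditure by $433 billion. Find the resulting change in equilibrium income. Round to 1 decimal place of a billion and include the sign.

+$818.5 billion

Spending multiplier = 1/(1 − c + m) = 1/(1 − 0.561 + 0.09) = 1/0.529 ≈ 1.89.
ΔY = k × ΔG = (+$433 billion) / 0.529 ≈ +$818.5 billion.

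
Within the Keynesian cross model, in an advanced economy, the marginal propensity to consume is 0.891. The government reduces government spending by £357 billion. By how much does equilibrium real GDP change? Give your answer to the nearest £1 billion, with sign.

−£3,275 billion

Spending multiplier = 1/(1 − MPC) = 1/(1 − 0.891) = 1/0.109 ≈ 9.174.
ΔY = k × ΔG = (−£357 billion) / 0.109 ≈ −£3,275 billion.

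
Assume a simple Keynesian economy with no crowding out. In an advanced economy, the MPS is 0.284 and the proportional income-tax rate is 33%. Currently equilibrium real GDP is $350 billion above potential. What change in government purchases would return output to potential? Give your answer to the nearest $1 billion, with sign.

−$182 billion

MPC = 1 − MPS = 1 − 0.284 = 0.716.
Spending multiplier = 1/(1 − c(1−t)) = 1/(1 − 0.716×0.67) = 1/0.52028 ≈ 1.922.
Need ΔY = −$350 billion, so ΔG = ΔY/k = (−$350 billion) × 0.52028 ≈ −$182 billion.
The government should cut government purchases by $182 billion.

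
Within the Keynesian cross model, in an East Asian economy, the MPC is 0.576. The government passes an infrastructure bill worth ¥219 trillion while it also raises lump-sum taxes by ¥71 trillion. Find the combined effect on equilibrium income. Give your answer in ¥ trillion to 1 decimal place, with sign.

Expenditure multiplier = 1/(1 − MPC) = 1/(1 − 0.576) = 1/0.424 ≈ 2.358.
ΔG contributes k·ΔG = (+¥219 trillion) / 0.424 ≈ +¥516.5 trillion.
ΔT of +¥71 trillion changes first-round spending by −c·ΔT = −¥40.896 trillion, contributing k·(−c·ΔT) = (−¥40.896 trillion) / 0.424 ≈ −¥96.5 trillion.
Net ΔY = k(ΔG − c·ΔT) = (+¥178.104 trillion) / 0.424 ≈ +¥420.1 trillion.

+¥420.1 trillion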